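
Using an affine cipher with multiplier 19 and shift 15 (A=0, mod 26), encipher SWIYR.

S(18): 19·18+15=357≡19 → T
W(22): 19·22+15=433≡17 → R
I(8): 19·8+15=167≡11 → L
Y(24): 19·24+15=471≡3 → D
R(17): 19·17+15=338≡0 → A

TRLDA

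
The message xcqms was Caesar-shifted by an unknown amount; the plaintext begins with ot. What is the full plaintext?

othdj

From the crib: x(23)−o(14)=9, so the shift is 9.
Subtract 9 from each ciphertext letter:
x(23): 23−9=14 → o
c(2): 2−9=-7≡19 → t
q(16): 16−9=7 → h
m(12): 12−9=3 → d
s(18): 18−9=9 → j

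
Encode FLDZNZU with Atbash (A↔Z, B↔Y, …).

F(5) → U(20)
L(11) → O(14)
D(3) → W(22)
Z(25) → A(0)
N(13) → M(12)
Z(25) → A(0)
U(20) → F(5)

UOWAMAF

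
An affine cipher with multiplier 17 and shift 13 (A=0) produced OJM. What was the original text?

The inverse of 17 mod 26 is 23, since 17·23=391≡1. Apply D(y)=23·(y−13) mod 26:
O(14): 23·(14−13)=23 → X
J(9): 23·(9−13)=-92≡12 → M
M(12): 23·(12−13)=-23≡3 → D

XMD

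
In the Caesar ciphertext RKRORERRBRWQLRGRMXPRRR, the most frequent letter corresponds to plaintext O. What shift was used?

The most frequent ciphertext letter is R (appears 11 times).
R is position 17; O is position 14.
Shift = 3.

3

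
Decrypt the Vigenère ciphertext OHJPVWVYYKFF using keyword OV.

Repeat the key across the ciphertext: OVOVOVOVOVOV
O(14)−O(14): 0 → A
H(7)−V(21): -14≡12 → M
J(9)−O(14): -5≡21 → V
P(15)−V(21): -6≡20 → U
V(21)−O(14): 7 → H
W(22)−V(21): 1 → B
V(21)−O(14): 7 → H
Y(24)−V(21): 3 → D
Y(24)−O(14): 10 → K
K(10)−V(21): -11≡15 → P
F(5)−O(14): -9≡17 → R
F(5)−V(21): -16≡10 → K

AMVUHBHDKPRK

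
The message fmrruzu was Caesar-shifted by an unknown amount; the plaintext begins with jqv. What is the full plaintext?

From the crib: f(5)−j(9)=-4≡22, so the shift is 22.
Subtract 22 from each ciphertext letter:
f(5): 5−22=-17≡9 → j
m(12): 12−22=-10≡16 → q
r(17): 17−22=-5≡21 → v
r(17): 17−22=-5≡21 → v
u(20): 20−22=-2≡24 → y
z(25): 25−22=3 → d
u(20): 20−22=-2≡24 → y

jqvvydy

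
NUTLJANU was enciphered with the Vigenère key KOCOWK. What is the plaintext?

Repeat the key across the ciphertext: KOCOWKKO
N(13)−K(10): 3 → D
U(20)−O(14): 6 → G
T(19)−C(2): 17 → R
L(11)−O(14): -3≡23 → X
J(9)−W(22): -13≡13 → N
A(0)−K(10): -10≡16 → Q
N(13)−K(10): 3 → D
U(20)−O(14): 6 → G

DGRXNQDG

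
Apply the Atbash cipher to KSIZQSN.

PHRAJHM

K(10) → P(15)
S(18) → H(7)
I(8) → R(17)
Z(25) → A(0)
Q(16) → J(9)
S(18) → H(7)
N(13) → M(12)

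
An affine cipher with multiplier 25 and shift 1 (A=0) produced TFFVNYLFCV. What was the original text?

The inverse of 25 mod 26 is 25, since 25·25=625≡1. Apply D(y)=25·(y−1) mod 26:
T(19): 25·(19−1)=450≡8 → I
F(5): 25·(5−1)=100≡22 → W
F(5): 25·(5−1)=100≡22 → W
V(21): 25·(21−1)=500≡6 → G
N(13): 25·(13−1)=300≡14 → O
Y(24): 25·(24−1)=575≡3 → D
L(11): 25·(11−1)=250≡16 → Q
F(5): 25·(5−1)=100≡22 → W
C(2): 25·(2−1)=25 → Z
V(21): 25·(21−1)=500≡6 → G

IWWGODQWZG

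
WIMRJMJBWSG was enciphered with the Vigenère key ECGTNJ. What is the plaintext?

Repeat the key across the ciphertext: ECGTNJECGTN
W(22)−E(4): 18 → S
I(8)−C(2): 6 → G
M(12)−G(6): 6 → G
R(17)−T(19): -2≡24 → Y
J(9)−N(13): -4≡22 → W
M(12)−J(9): 3 → D
J(9)−E(4): 5 → F
B(1)−C(2): -1≡25 → Z
W(22)−G(6): 16 → Q
S(18)−T(19): -1≡25 → Z
G(6)−N(13): -7≡19 → T

SGGYWDFZQZT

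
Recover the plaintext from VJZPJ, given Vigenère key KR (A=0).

Repeat the key across the ciphertext: KRKRK
V(21)−K(10): 11 → L
J(9)−R(17): -8≡18 → S
Z(25)−K(10): 15 → P
P(15)−R(17): -2≡24 → Y
J(9)−K(10): -1≡25 → Z

LSPYZ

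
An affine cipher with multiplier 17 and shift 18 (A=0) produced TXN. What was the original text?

The inverse of 17 mod 26 is 23, since 17·23=391≡1. Apply D(y)=23·(y−18) mod 26:
T(19): 23·(19−18)=23 → X
X(23): 23·(23−18)=115≡11 → L
N(13): 23·(13−18)=-115≡15 → P

XLP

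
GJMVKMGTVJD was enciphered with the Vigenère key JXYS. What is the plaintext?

Repeat the key across the ciphertext: JXYSJXYSJXY
G(6)−J(9): -3≡23 → X
J(9)−X(23): -14≡12 → M
M(12)−Y(24): -12≡14 → O
V(21)−S(18): 3 → D
K(10)−J(9): 1 → B
M(12)−X(23): -11≡15 → P
G(6)−Y(24): -18≡8 → I
T(19)−S(18): 1 → B
V(21)−J(9): 12 → M
J(9)−X(23): -14≡12 → M
D(3)−Y(24): -21≡5 → F

XMODBPIBMMF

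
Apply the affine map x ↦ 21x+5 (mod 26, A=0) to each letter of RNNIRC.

R(17): 21·17+5=362≡24 → Y
N(13): 21·13+5=278≡18 → S
N(13): 21·13+5=278≡18 → S
I(8): 21·8+5=173≡17 → R
R(17): 21·17+5=362≡24 → Y
C(2): 21·2+5=47≡21 → V

YSSRYV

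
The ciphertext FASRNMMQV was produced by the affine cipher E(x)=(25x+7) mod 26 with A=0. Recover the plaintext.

CHPQUVVRM

The inverse of 25 mod 26 is 25, since 25·25=625≡1. Apply D(y)=25·(y−7) mod 26:
F(5): 25·(5−7)=-50≡2 → C
A(0): 25·(0−7)=-175≡7 → H
S(18): 25·(18−7)=275≡15 → P
R(17): 25·(17−7)=250≡16 → Q
N(13): 25·(13−7)=150≡20 → U
M(12): 25·(12−7)=125≡21 → V
M(12): 25·(12−7)=125≡21 → V
Q(16): 25·(16−7)=225≡17 → R
V(21): 25·(21−7)=350≡12 → M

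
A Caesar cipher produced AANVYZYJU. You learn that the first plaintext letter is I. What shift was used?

From the crib: A(0)−I(8)=-8≡18, so the shift is 18.

18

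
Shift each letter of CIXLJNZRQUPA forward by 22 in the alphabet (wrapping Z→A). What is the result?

YETHFJVNMQLW

C(2): 2+22=24 → Y
I(8): 8+22=30≡4 → E
X(23): 23+22=45≡19 → T
L(11): 11+22=33≡7 → H
J(9): 9+22=31≡5 → F
N(13): 13+22=35≡9 → J
Z(25): 25+22=47≡21 → V
R(17): 17+22=39≡13 → N
Q(16): 16+22=38≡12 → M
U(20): 20+22=42≡16 → Q
P(15): 15+22=37≡11 → L
A(0): 0+22=22 → W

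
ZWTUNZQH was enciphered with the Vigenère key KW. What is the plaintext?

Repeat the key across the ciphertext: KWKWKWKW
Z(25)−K(10): 15 → P
W(22)−W(22): 0 → A
T(19)−K(10): 9 → J
U(20)−W(22): -2≡24 → Y
N(13)−K(10): 3 → D
Z(25)−W(22): 3 → D
Q(16)−K(10): 6 → G
H(7)−W(22): -15≡11 → L

PAJYDDGL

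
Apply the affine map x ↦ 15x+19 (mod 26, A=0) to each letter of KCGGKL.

NXFFNC

K(10): 15·10+19=169≡13 → N
C(2): 15·2+19=49≡23 → X
G(6): 15·6+19=109≡5 → F
G(6): 15·6+19=109≡5 → F
K(10): 15·10+19=169≡13 → N
L(11): 15·11+19=184≡2 → C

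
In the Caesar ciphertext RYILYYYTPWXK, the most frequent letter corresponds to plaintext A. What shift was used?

The most frequent ciphertext letter is Y (appears 4 times).
Y is position 24; A is position 0.
Shift = 24.

24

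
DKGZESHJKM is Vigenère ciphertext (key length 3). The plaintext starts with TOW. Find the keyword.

KWK

Subtract each crib letter from the matching ciphertext letter (mod 26):
D(3)−T(19)=-16≡10 → K
K(10)−O(14)=-4≡22 → W
G(6)−W(22)=-16≡10 → K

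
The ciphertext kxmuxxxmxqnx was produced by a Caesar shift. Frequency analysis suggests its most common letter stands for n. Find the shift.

10

The most frequent ciphertext letter is x (appears 6 times).
x is position 23; n is position 13.
Shift = 10.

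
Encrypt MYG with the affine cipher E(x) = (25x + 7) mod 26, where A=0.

VJB

M(12): 25·12+7=307≡21 → V
Y(24): 25·24+7=607≡9 → J
G(6): 25·6+7=157≡1 → B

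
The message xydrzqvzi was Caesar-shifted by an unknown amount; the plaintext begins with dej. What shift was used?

From the crib: x(23)−d(3)=20, so the shift is 20.

20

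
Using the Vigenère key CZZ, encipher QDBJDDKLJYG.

SCALCCMKIAF

Repeat the key across the message: CZZCZZCZZCZ
Q(16)+C(2): 18 → S
D(3)+Z(25): 28≡2 → C
B(1)+Z(25): 26≡0 → A
J(9)+C(2): 11 → L
D(3)+Z(25): 28≡2 → C
D(3)+Z(25): 28≡2 → C
K(10)+C(2): 12 → M
L(11)+Z(25): 36≡10 → K
J(9)+Z(25): 34≡8 → I
Y(24)+C(2): 26≡0 → A
G(6)+Z(25): 31≡5 → F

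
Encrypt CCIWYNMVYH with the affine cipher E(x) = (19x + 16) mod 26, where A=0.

CCMSEDKZET

C(2): 19·2+16=54≡2 → C
C(2): 19·2+16=54≡2 → C
I(8): 19·8+16=168≡12 → M
W(22): 19·22+16=434≡18 → S
Y(24): 19·24+16=472≡4 → E
N(13): 19·13+16=263≡3 → D
M(12): 19·12+16=244≡10 → K
V(21): 19·21+16=415≡25 → Z
Y(24): 19·24+16=472≡4 → E
H(7): 19·7+16=149≡19 → T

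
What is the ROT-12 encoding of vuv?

v(21): 21+12=33≡7 → h
u(20): 20+12=32≡6 → g
v(21): 21+12=33≡7 → h

hgh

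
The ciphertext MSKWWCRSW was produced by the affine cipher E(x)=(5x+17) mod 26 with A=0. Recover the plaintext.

The inverse of 5 mod 26 is 21, since 5·21=105≡1. Apply D(y)=21·(y−17) mod 26:
M(12): 21·(12−17)=-105≡25 → Z
S(18): 21·(18−17)=21 → V
K(10): 21·(10−17)=-147≡9 → J
W(22): 21·(22−17)=105≡1 → B
W(22): 21·(22−17)=105≡1 → B
C(2): 21·(2−17)=-315≡23 → X
R(17): 21·(17−17)=0 → A
S(18): 21·(18−17)=21 → V
W(22): 21·(22−17)=105≡1 → B

ZVJBBXAVB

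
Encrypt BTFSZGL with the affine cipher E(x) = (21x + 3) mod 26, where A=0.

B(1): 21·1+3=24 → Y
T(19): 21·19+3=402≡12 → M
F(5): 21·5+3=108≡4 → E
S(18): 21·18+3=381≡17 → R
Z(25): 21·25+3=528≡8 → I
G(6): 21·6+3=129≡25 → Z
L(11): 21·11+3=234≡0 → A

YMERIZA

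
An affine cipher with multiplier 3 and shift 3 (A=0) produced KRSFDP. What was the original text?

LWFSAE

The inverse of 3 mod 26 is 9, since 3·9=27≡1. Apply D(y)=9·(y−3) mod 26:
K(10): 9·(10−3)=63≡11 → L
R(17): 9·(17−3)=126≡22 → W
S(18): 9·(18−3)=135≡5 → F
F(5): 9·(5−3)=18 → S
D(3): 9·(3−3)=0 → A
P(15): 9·(15−3)=108≡4 → E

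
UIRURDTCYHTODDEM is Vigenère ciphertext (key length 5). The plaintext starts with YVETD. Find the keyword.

Subtract each crib letter from the matching ciphertext letter (mod 26):
U(20)−Y(24)=-4≡22 → W
I(8)−V(21)=-13≡13 → N
R(17)−E(4)=13 → N
U(20)−T(19)=1 → B
R(17)−D(3)=14 → O

WNNBO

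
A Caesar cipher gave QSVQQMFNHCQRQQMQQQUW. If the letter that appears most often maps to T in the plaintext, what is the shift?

23

The most frequent ciphertext letter is Q (appears 9 times).
Q is position 16; T is position 19.
Shift = -3≡23.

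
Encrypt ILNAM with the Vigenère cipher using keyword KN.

Repeat the key across the message: KNKNK
I(8)+K(10): 18 → S
L(11)+N(13): 24 → Y
N(13)+K(10): 23 → X
A(0)+N(13): 13 → N
M(12)+K(10): 22 → W

SYXNW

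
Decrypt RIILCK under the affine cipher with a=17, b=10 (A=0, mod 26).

FGGXYA

The inverse of 17 mod 26 is 23, since 17·23=391≡1. Apply D(y)=23·(y−10) mod 26:
R(17): 23·(17−10)=161≡5 → F
I(8): 23·(8−10)=-46≡6 → G
I(8): 23·(8−10)=-46≡6 → G
L(11): 23·(11−10)=23 → X
C(2): 23·(2−10)=-184≡24 → Y
K(10): 23·(10−10)=0 → A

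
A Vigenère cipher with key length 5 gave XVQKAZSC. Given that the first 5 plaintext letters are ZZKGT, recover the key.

Subtract each crib letter from the matching ciphertext letter (mod 26):
X(23)−Z(25)=-2≡24 → Y
V(21)−Z(25)=-4≡22 → W
Q(16)−K(10)=6 → G
K(10)−G(6)=4 → E
A(0)−T(19)=-19≡7 → H

YWGEH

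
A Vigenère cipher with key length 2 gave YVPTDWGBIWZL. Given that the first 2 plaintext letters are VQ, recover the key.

DF

Subtract each crib letter from the matching ciphertext letter (mod 26):
Y(24)−V(21)=3 → D
V(21)−Q(16)=5 → F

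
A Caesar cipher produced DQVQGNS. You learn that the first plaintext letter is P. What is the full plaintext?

From the crib: D(3)−P(15)=-12≡14, so the shift is 14.
Subtract 14 from each ciphertext letter:
D(3): 3−14=-11≡15 → P
Q(16): 16−14=2 → C
V(21): 21−14=7 → H
Q(16): 16−14=2 → C
G(6): 6−14=-8≡18 → S
N(13): 13−14=-1≡25 → Z
S(18): 18−14=4 → E

PCHCSZE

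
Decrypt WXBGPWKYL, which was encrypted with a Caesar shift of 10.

MNRWFMAOB

W(22): 22−10=12 → M
X(23): 23−10=13 → N
B(1): 1−10=-9≡17 → R
G(6): 6−10=-4≡22 → W
P(15): 15−10=5 → F
W(22): 22−10=12 → M
K(10): 10−10=0 → A
Y(24): 24−10=14 → O
L(11): 11−10=1 → B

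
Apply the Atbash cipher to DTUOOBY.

WGFLLYB

D(3) → W(22)
T(19) → G(6)
U(20) → F(5)
O(14) → L(11)
O(14) → L(11)
B(1) → Y(24)
Y(24) → B(1)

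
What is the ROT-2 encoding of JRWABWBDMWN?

LTYCDYDFOYP

J(9): 9+2=11 → L
R(17): 17+2=19 → T
W(22): 22+2=24 → Y
A(0): 0+2=2 → C
B(1): 1+2=3 → D
W(22): 22+2=24 → Y
B(1): 1+2=3 → D
D(3): 3+2=5 → F
M(12): 12+2=14 → O
W(22): 22+2=24 → Y
N(13): 13+2=15 → P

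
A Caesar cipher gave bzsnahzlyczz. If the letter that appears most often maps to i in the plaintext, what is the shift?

17

The most frequent ciphertext letter is z (appears 4 times).
z is position 25; i is position 8.
Shift = 17.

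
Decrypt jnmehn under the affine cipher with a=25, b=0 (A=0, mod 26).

rnowtn

The inverse of 25 mod 26 is 25, since 25·25=625≡1. Apply D(y)=25·(y−0) mod 26:
j(9): 25·(9−0)=225≡17 → r
n(13): 25·(13−0)=325≡13 → n
m(12): 25·(12−0)=300≡14 → o
e(4): 25·(4−0)=100≡22 → w
h(7): 25·(7−0)=175≡19 → t
n(13): 25·(13−0)=325≡13 → n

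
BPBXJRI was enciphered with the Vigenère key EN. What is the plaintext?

XCXKFEE

Repeat the key across the ciphertext: ENENENE
B(1)−E(4): -3≡23 → X
P(15)−N(13): 2 → C
B(1)−E(4): -3≡23 → X
X(23)−N(13): 10 → K
J(9)−E(4): 5 → F
R(17)−N(13): 4 → E
I(8)−E(4): 4 → E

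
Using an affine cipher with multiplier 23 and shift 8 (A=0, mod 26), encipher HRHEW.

NJNWU

H(7): 23·7+8=169≡13 → N
R(17): 23·17+8=399≡9 → J
H(7): 23·7+8=169≡13 → N
E(4): 23·4+8=100≡22 → W
W(22): 23·22+8=514≡20 → U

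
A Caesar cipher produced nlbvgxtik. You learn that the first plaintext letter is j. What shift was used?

From the crib: n(13)−j(9)=4, so the shift is 4.

4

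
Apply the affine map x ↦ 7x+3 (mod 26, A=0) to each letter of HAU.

ADN

H(7): 7·7+3=52≡0 → A
A(0): 7·0+3=3 → D
U(20): 7·20+3=143≡13 → N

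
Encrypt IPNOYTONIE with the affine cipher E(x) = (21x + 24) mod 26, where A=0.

KBLGIHGLKE

I(8): 21·8+24=192≡10 → K
P(15): 21·15+24=339≡1 → B
N(13): 21·13+24=297≡11 → L
O(14): 21·14+24=318≡6 → G
Y(24): 21·24+24=528≡8 → I
T(19): 21·19+24=423≡7 → H
O(14): 21·14+24=318≡6 → G
N(13): 21·13+24=297≡11 → L
I(8): 21·8+24=192≡10 → K
E(4): 21·4+24=108≡4 → E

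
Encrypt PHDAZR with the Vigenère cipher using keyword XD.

MKADWU

Repeat the key across the message: XDXDXD
P(15)+X(23): 38≡12 → M
H(7)+D(3): 10 → K
D(3)+X(23): 26≡0 → A
A(0)+D(3): 3 → D
Z(25)+X(23): 48≡22 → W
R(17)+D(3): 20 → U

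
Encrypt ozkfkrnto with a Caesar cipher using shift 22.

o(14): 14+22=36≡10 → k
z(25): 25+22=47≡21 → v
k(10): 10+22=32≡6 → g
f(5): 5+22=27≡1 → b
k(10): 10+22=32≡6 → g
r(17): 17+22=39≡13 → n
n(13): 13+22=35≡9 → j
t(19): 19+22=41≡15 → p
o(14): 14+22=36≡10 → k

kvgbgnjpk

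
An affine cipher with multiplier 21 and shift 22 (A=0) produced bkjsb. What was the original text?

The inverse of 21 mod 26 is 5, since 21·5=105≡1. Apply D(y)=5·(y−22) mod 26:
b(1): 5·(1−22)=-105≡25 → z
k(10): 5·(10−22)=-60≡18 → s
j(9): 5·(9−22)=-65≡13 → n
s(18): 5·(18−22)=-20≡6 → g
b(1): 5·(1−22)=-105≡25 → z

zsngz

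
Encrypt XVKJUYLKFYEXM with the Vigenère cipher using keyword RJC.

Repeat the key across the message: RJCRJCRJCRJCR
X(23)+R(17): 40≡14 → O
V(21)+J(9): 30≡4 → E
K(10)+C(2): 12 → M
J(9)+R(17): 26≡0 → A
U(20)+J(9): 29≡3 → D
Y(24)+C(2): 26≡0 → A
L(11)+R(17): 28≡2 → C
K(10)+J(9): 19 → T
F(5)+C(2): 7 → H
Y(24)+R(17): 41≡15 → P
E(4)+J(9): 13 → N
X(23)+C(2): 25 → Z
M(12)+R(17): 29≡3 → D

OEMADACTHPNZD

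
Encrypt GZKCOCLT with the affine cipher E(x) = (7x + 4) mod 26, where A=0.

UXWSYSDH

G(6): 7·6+4=46≡20 → U
Z(25): 7·25+4=179≡23 → X
K(10): 7·10+4=74≡22 → W
C(2): 7·2+4=18 → S
O(14): 7·14+4=102≡24 → Y
C(2): 7·2+4=18 → S
L(11): 7·11+4=81≡3 → D
T(19): 7·19+4=137≡7 → H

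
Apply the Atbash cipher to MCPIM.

NXKRN

M(12) → N(13)
C(2) → X(23)
P(15) → K(10)
I(8) → R(17)
M(12) → N(13)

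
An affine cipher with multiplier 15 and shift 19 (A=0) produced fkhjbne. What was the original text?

The inverse of 15 mod 26 is 7, since 15·7=105≡1. Apply D(y)=7·(y−19) mod 26:
f(5): 7·(5−19)=-98≡6 → g
k(10): 7·(10−19)=-63≡15 → p
h(7): 7·(7−19)=-84≡20 → u
j(9): 7·(9−19)=-70≡8 → i
b(1): 7·(1−19)=-126≡4 → e
n(13): 7·(13−19)=-42≡10 → k
e(4): 7·(4−19)=-105≡25 → z

gpuiekz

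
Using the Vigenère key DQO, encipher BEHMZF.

Repeat the key across the message: DQODQO
B(1)+D(3): 4 → E
E(4)+Q(16): 20 → U
H(7)+O(14): 21 → V
M(12)+D(3): 15 → P
Z(25)+Q(16): 41≡15 → P
F(5)+O(14): 19 → T

EUVPPT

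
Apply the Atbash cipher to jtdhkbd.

j(9) → q(16)
t(19) → g(6)
d(3) → w(22)
h(7) → s(18)
k(10) → p(15)
b(1) → y(24)
d(3) → w(22)

qgwspyw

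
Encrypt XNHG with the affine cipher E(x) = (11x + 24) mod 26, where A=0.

RLXM

X(23): 11·23+24=277≡17 → R
N(13): 11·13+24=167≡11 → L
H(7): 11·7+24=101≡23 → X
G(6): 11·6+24=90≡12 → M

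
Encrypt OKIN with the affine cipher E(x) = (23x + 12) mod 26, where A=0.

WIOZ

O(14): 23·14+12=334≡22 → W
K(10): 23·10+12=242≡8 → I
I(8): 23·8+12=196≡14 → O
N(13): 23·13+12=311≡25 → Z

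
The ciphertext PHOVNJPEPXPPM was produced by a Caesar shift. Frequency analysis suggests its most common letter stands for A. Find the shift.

15

The most frequent ciphertext letter is P (appears 5 times).
P is position 15; A is position 0.
Shift = 15.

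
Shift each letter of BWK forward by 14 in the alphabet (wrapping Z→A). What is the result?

PKY

B(1): 1+14=15 → P
W(22): 22+14=36≡10 → K
K(10): 10+14=24 → Y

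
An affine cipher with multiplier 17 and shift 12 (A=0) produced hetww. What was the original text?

The inverse of 17 mod 26 is 23, since 17·23=391≡1. Apply D(y)=23·(y−12) mod 26:
h(7): 23·(7−12)=-115≡15 → p
e(4): 23·(4−12)=-184≡24 → y
t(19): 23·(19−12)=161≡5 → f
w(22): 23·(22−12)=230≡22 → w
w(22): 23·(22−12)=230≡22 → w

pyfww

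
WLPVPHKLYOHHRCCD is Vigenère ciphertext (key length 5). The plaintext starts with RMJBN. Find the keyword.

FZGUC

Subtract each crib letter from the matching ciphertext letter (mod 26):
W(22)−R(17)=5 → F
L(11)−M(12)=-1≡25 → Z
P(15)−J(9)=6 → G
V(21)−B(1)=20 → U
P(15)−N(13)=2 → C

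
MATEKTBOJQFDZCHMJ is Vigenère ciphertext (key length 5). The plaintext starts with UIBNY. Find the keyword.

SSSRM

Subtract each crib letter from the matching ciphertext letter (mod 26):
M(12)−U(20)=-8≡18 → S
A(0)−I(8)=-8≡18 → S
T(19)−B(1)=18 → S
E(4)−N(13)=-9≡17 → R
K(10)−Y(24)=-14≡12 → M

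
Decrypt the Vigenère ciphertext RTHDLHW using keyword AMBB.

Repeat the key across the ciphertext: AMBBAMB
R(17)−A(0): 17 → R
T(19)−M(12): 7 → H
H(7)−B(1): 6 → G
D(3)−B(1): 2 → C
L(11)−A(0): 11 → L
H(7)−M(12): -5≡21 → V
W(22)−B(1): 21 → V

RHGCLVV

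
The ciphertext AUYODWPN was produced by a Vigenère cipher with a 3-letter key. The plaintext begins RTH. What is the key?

JBR

Subtract each crib letter from the matching ciphertext letter (mod 26):
A(0)−R(17)=-17≡9 → J
U(20)−T(19)=1 → B
Y(24)−H(7)=17 → R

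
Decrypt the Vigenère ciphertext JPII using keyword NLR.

Repeat the key across the ciphertext: NLRN
J(9)−N(13): -4≡22 → W
P(15)−L(11): 4 → E
I(8)−R(17): -9≡17 → R
I(8)−N(13): -5≡21 → V

WERV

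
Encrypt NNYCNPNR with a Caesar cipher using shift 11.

N(13): 13+11=24 → Y
N(13): 13+11=24 → Y
Y(24): 24+11=35≡9 → J
C(2): 2+11=13 → N
N(13): 13+11=24 → Y
P(15): 15+11=26≡0 → A
N(13): 13+11=24 → Y
R(17): 17+11=28≡2 → C

YYJNYAYC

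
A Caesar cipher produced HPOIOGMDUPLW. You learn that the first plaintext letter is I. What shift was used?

25

From the crib: H(7)−I(8)=-1≡25, so the shift is 25.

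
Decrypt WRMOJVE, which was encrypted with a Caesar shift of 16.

W(22): 22−16=6 → G
R(17): 17−16=1 → B
M(12): 12−16=-4≡22 → W
O(14): 14−16=-2≡24 → Y
J(9): 9−16=-7≡19 → T
V(21): 21−16=5 → F
E(4): 4−16=-12≡14 → O

GBWYTFO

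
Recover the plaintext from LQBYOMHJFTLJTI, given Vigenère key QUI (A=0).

Repeat the key across the ciphertext: QUIQUIQUIQUIQU
L(11)−Q(16): -5≡21 → V
Q(16)−U(20): -4≡22 → W
B(1)−I(8): -7≡19 → T
Y(24)−Q(16): 8 → I
O(14)−U(20): -6≡20 → U
M(12)−I(8): 4 → E
H(7)−Q(16): -9≡17 → R
J(9)−U(20): -11≡15 → P
F(5)−I(8): -3≡23 → X
T(19)−Q(16): 3 → D
L(11)−U(20): -9≡17 → R
J(9)−I(8): 1 → B
T(19)−Q(16): 3 → D
I(8)−U(20): -12≡14 → O

VWTIUERPXDRBDO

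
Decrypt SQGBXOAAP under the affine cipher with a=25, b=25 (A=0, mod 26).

The inverse of 25 mod 26 is 25, since 25·25=625≡1. Apply D(y)=25·(y−25) mod 26:
S(18): 25·(18−25)=-175≡7 → H
Q(16): 25·(16−25)=-225≡9 → J
G(6): 25·(6−25)=-475≡19 → T
B(1): 25·(1−25)=-600≡24 → Y
X(23): 25·(23−25)=-50≡2 → C
O(14): 25·(14−25)=-275≡11 → L
A(0): 25·(0−25)=-625≡25 → Z
A(0): 25·(0−25)=-625≡25 → Z
P(15): 25·(15−25)=-250≡10 → K

HJTYCLZZK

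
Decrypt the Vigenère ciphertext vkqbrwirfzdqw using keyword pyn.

gmdmtjttskfdh

Repeat the key across the ciphertext: pynpynpynpynp
v(21)−p(15): 6 → g
k(10)−y(24): -14≡12 → m
q(16)−n(13): 3 → d
b(1)−p(15): -14≡12 → m
r(17)−y(24): -7≡19 → t
w(22)−n(13): 9 → j
i(8)−p(15): -7≡19 → t
r(17)−y(24): -7≡19 → t
f(5)−n(13): -8≡18 → s
z(25)−p(15): 10 → k
d(3)−y(24): -21≡5 → f
q(16)−n(13): 3 → d
w(22)−p(15): 7 → h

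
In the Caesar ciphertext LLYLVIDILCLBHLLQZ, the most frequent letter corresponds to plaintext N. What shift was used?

The most frequent ciphertext letter is L (appears 7 times).
L is position 11; N is position 13.
Shift = -2≡24.

24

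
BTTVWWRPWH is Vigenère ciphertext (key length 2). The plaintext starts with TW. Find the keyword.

Subtract each crib letter from the matching ciphertext letter (mod 26):
B(1)−T(19)=-18≡8 → I
T(19)−W(22)=-3≡23 → X

IX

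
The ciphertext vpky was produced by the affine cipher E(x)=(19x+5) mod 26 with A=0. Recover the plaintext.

The inverse of 19 mod 26 is 11, since 19·11=209≡1. Apply D(y)=11·(y−5) mod 26:
v(21): 11·(21−5)=176≡20 → u
p(15): 11·(15−5)=110≡6 → g
k(10): 11·(10−5)=55≡3 → d
y(24): 11·(24−5)=209≡1 → b

ugdb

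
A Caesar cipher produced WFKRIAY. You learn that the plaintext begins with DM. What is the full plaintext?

DMRYPHF

From the crib: W(22)−D(3)=19, so the shift is 19.
Subtract 19 from each ciphertext letter:
W(22): 22−19=3 → D
F(5): 5−19=-14≡12 → M
K(10): 10−19=-9≡17 → R
R(17): 17−19=-2≡24 → Y
I(8): 8−19=-11≡15 → P
A(0): 0−19=-19≡7 → H
Y(24): 24−19=5 → F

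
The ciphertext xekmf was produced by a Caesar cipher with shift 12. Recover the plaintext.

lsyat

x(23): 23−12=11 → l
e(4): 4−12=-8≡18 → s
k(10): 10−12=-2≡24 → y
m(12): 12−12=0 → a
f(5): 5−12=-7≡19 → t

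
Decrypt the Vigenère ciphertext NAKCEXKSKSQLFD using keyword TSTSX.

UIRKHESZSVXTML

Repeat the key across the ciphertext: TSTSXTSTSXTSTS
N(13)−T(19): -6≡20 → U
A(0)−S(18): -18≡8 → I
K(10)−T(19): -9≡17 → R
C(2)−S(18): -16≡10 → K
E(4)−X(23): -19≡7 → H
X(23)−T(19): 4 → E
K(10)−S(18): -8≡18 → S
S(18)−T(19): -1≡25 → Z
K(10)−S(18): -8≡18 → S
S(18)−X(23): -5≡21 → V
Q(16)−T(19): -3≡23 → X
L(11)−S(18): -7≡19 → T
F(5)−T(19): -14≡12 → M
D(3)−S(18): -15≡11 → L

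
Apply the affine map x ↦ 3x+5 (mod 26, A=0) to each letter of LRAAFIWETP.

MEFFUDTRKY

L(11): 3·11+5=38≡12 → M
R(17): 3·17+5=56≡4 → E
A(0): 3·0+5=5 → F
A(0): 3·0+5=5 → F
F(5): 3·5+5=20 → U
I(8): 3·8+5=29≡3 → D
W(22): 3·22+5=71≡19 → T
E(4): 3·4+5=17 → R
T(19): 3·19+5=62≡10 → K
P(15): 3·15+5=50≡24 → Y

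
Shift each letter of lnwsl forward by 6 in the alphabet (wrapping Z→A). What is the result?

rtcyr

l(11): 11+6=17 → r
n(13): 13+6=19 → t
w(22): 22+6=28≡2 → c
s(18): 18+6=24 → y
l(11): 11+6=17 → r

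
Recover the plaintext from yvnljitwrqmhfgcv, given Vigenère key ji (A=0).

Repeat the key across the ciphertext: jijijijijijijiji
y(24)−j(9): 15 → p
v(21)−i(8): 13 → n
n(13)−j(9): 4 → e
l(11)−i(8): 3 → d
j(9)−j(9): 0 → a
i(8)−i(8): 0 → a
t(19)−j(9): 10 → k
w(22)−i(8): 14 → o
r(17)−j(9): 8 → i
q(16)−i(8): 8 → i
m(12)−j(9): 3 → d
h(7)−i(8): -1≡25 → z
f(5)−j(9): -4≡22 → w
g(6)−i(8): -2≡24 → y
c(2)−j(9): -7≡19 → t
v(21)−i(8): 13 → n

pnedaakoiidzwytn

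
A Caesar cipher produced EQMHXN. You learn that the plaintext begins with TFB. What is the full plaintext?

From the crib: E(4)−T(19)=-15≡11, so the shift is 11.
Subtract 11 from each ciphertext letter:
E(4): 4−11=-7≡19 → T
Q(16): 16−11=5 → F
M(12): 12−11=1 → B
H(7): 7−11=-4≡22 → W
X(23): 23−11=12 → M
N(13): 13−11=2 → C

TFBWMC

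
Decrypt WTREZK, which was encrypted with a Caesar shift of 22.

W(22): 22−22=0 → A
T(19): 19−22=-3≡23 → X
R(17): 17−22=-5≡21 → V
E(4): 4−22=-18≡8 → I
Z(25): 25−22=3 → D
K(10): 10−22=-12≡14 → O

AXVIDO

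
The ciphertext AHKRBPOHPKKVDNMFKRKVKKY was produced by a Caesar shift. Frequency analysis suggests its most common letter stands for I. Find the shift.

The most frequent ciphertext letter is K (appears 7 times).
K is position 10; I is position 8.
Shift = 2.

2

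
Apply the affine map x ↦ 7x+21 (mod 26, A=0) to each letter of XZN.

AOI

X(23): 7·23+21=182≡0 → A
Z(25): 7·25+21=196≡14 → O
N(13): 7·13+21=112≡8 → I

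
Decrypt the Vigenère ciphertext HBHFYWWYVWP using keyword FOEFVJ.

CNDADNRKRRU

Repeat the key across the ciphertext: FOEFVJFOEFV
H(7)−F(5): 2 → C
B(1)−O(14): -13≡13 → N
H(7)−E(4): 3 → D
F(5)−F(5): 0 → A
Y(24)−V(21): 3 → D
W(22)−J(9): 13 → N
W(22)−F(5): 17 → R
Y(24)−O(14): 10 → K
V(21)−E(4): 17 → R
W(22)−F(5): 17 → R
P(15)−V(21): -6≡20 → U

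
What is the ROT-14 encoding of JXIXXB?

XLWLLP

J(9): 9+14=23 → X
X(23): 23+14=37≡11 → L
I(8): 8+14=22 → W
X(23): 23+14=37≡11 → L
X(23): 23+14=37≡11 → L
B(1): 1+14=15 → P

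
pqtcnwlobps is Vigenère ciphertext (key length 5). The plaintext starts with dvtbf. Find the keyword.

mvabi

Subtract each crib letter from the matching ciphertext letter (mod 26):
p(15)−d(3)=12 → m
q(16)−v(21)=-5≡21 → v
t(19)−t(19)=0 → a
c(2)−b(1)=1 → b
n(13)−f(5)=8 → i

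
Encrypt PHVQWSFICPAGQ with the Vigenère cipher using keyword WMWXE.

Repeat the key across the message: WMWXEWMWXEWMW
P(15)+W(22): 37≡11 → L
H(7)+M(12): 19 → T
V(21)+W(22): 43≡17 → R
Q(16)+X(23): 39≡13 → N
W(22)+E(4): 26≡0 → A
S(18)+W(22): 40≡14 → O
F(5)+M(12): 17 → R
I(8)+W(22): 30≡4 → E
C(2)+X(23): 25 → Z
P(15)+E(4): 19 → T
A(0)+W(22): 22 → W
G(6)+M(12): 18 → S
Q(16)+W(22): 38≡12 → M

LTRNAOREZTWSM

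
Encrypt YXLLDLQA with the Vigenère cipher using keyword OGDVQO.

Repeat the key across the message: OGDVQOOG
Y(24)+O(14): 38≡12 → M
X(23)+G(6): 29≡3 → D
L(11)+D(3): 14 → O
L(11)+V(21): 32≡6 → G
D(3)+Q(16): 19 → T
L(11)+O(14): 25 → Z
Q(16)+O(14): 30≡4 → E
A(0)+G(6): 6 → G

MDOGTZEG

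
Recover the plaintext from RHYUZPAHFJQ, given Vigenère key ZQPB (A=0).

Repeat the key across the ciphertext: ZQPBZQPBZQP
R(17)−Z(25): -8≡18 → S
H(7)−Q(16): -9≡17 → R
Y(24)−P(15): 9 → J
U(20)−B(1): 19 → T
Z(25)−Z(25): 0 → A
P(15)−Q(16): -1≡25 → Z
A(0)−P(15): -15≡11 → L
H(7)−B(1): 6 → G
F(5)−Z(25): -20≡6 → G
J(9)−Q(16): -7≡19 → T
Q(16)−P(15): 1 → B

SRJTAZLGGTB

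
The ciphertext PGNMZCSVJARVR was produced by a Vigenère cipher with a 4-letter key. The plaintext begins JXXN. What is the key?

GJQZ

Subtract each crib letter from the matching ciphertext letter (mod 26):
P(15)−J(9)=6 → G
G(6)−X(23)=-17≡9 → J
N(13)−X(23)=-10≡16 → Q
M(12)−N(13)=-1≡25 → Z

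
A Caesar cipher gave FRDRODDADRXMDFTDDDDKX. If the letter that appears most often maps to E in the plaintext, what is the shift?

25

The most frequent ciphertext letter is D (appears 9 times).
D is position 3; E is position 4.
Shift = -1≡25.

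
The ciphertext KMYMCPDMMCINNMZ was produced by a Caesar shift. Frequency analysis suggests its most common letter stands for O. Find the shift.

24

The most frequent ciphertext letter is M (appears 5 times).
M is position 12; O is position 14.
Shift = -2≡24.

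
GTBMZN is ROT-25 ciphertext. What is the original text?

G(6): 6−25=-19≡7 → H
T(19): 19−25=-6≡20 → U
B(1): 1−25=-24≡2 → C
M(12): 12−25=-13≡13 → N
Z(25): 25−25=0 → A
N(13): 13−25=-12≡14 → O

HUCNAO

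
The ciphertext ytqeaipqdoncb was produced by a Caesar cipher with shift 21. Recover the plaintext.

y(24): 24−21=3 → d
t(19): 19−21=-2≡24 → y
q(16): 16−21=-5≡21 → v
e(4): 4−21=-17≡9 → j
a(0): 0−21=-21≡5 → f
i(8): 8−21=-13≡13 → n
p(15): 15−21=-6≡20 → u
q(16): 16−21=-5≡21 → v
d(3): 3−21=-18≡8 → i
o(14): 14−21=-7≡19 → t
n(13): 13−21=-8≡18 → s
c(2): 2−21=-19≡7 → h
b(1): 1−21=-20≡6 → g

dyvjfnuvitshg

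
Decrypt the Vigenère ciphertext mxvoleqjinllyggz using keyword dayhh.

jxxhebqlbgilazzw

Repeat the key across the ciphertext: dayhhdayhhdayhhd
m(12)−d(3): 9 → j
x(23)−a(0): 23 → x
v(21)−y(24): -3≡23 → x
o(14)−h(7): 7 → h
l(11)−h(7): 4 → e
e(4)−d(3): 1 → b
q(16)−a(0): 16 → q
j(9)−y(24): -15≡11 → l
i(8)−h(7): 1 → b
n(13)−h(7): 6 → g
l(11)−d(3): 8 → i
l(11)−a(0): 11 → l
y(24)−y(24): 0 → a
g(6)−h(7): -1≡25 → z
g(6)−h(7): -1≡25 → z
z(25)−d(3): 22 → w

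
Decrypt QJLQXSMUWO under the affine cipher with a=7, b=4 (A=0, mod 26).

The inverse of 7 mod 26 is 15, since 7·15=105≡1. Apply D(y)=15·(y−4) mod 26:
Q(16): 15·(16−4)=180≡24 → Y
J(9): 15·(9−4)=75≡23 → X
L(11): 15·(11−4)=105≡1 → B
Q(16): 15·(16−4)=180≡24 → Y
X(23): 15·(23−4)=285≡25 → Z
S(18): 15·(18−4)=210≡2 → C
M(12): 15·(12−4)=120≡16 → Q
U(20): 15·(20−4)=240≡6 → G
W(22): 15·(22−4)=270≡10 → K
O(14): 15·(14−4)=150≡20 → U

YXBYZCQGKU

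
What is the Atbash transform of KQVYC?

PJEBX

K(10) → P(15)
Q(16) → J(9)
V(21) → E(4)
Y(24) → B(1)
C(2) → X(23)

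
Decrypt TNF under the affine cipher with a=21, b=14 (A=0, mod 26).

The inverse of 21 mod 26 is 5, since 21·5=105≡1. Apply D(y)=5·(y−14) mod 26:
T(19): 5·(19−14)=25 → Z
N(13): 5·(13−14)=-5≡21 → V
F(5): 5·(5−14)=-45≡7 → H

ZVH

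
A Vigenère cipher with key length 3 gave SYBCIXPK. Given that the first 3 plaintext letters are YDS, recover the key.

UVJ

Subtract each crib letter from the matching ciphertext letter (mod 26):
S(18)−Y(24)=-6≡20 → U
Y(24)−D(3)=21 → V
B(1)−S(18)=-17≡9 → J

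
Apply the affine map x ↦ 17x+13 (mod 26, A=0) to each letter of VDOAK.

GMRNB

V(21): 17·21+13=370≡6 → G
D(3): 17·3+13=64≡12 → M
O(14): 17·14+13=251≡17 → R
A(0): 17·0+13=13 → N
K(10): 17·10+13=183≡1 → B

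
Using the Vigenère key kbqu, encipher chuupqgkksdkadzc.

Repeat the key across the message: kbqukbqukbqukbqu
c(2)+k(10): 12 → m
h(7)+b(1): 8 → i
u(20)+q(16): 36≡10 → k
u(20)+u(20): 40≡14 → o
p(15)+k(10): 25 → z
q(16)+b(1): 17 → r
g(6)+q(16): 22 → w
k(10)+u(20): 30≡4 → e
k(10)+k(10): 20 → u
s(18)+b(1): 19 → t
d(3)+q(16): 19 → t
k(10)+u(20): 30≡4 → e
a(0)+k(10): 10 → k
d(3)+b(1): 4 → e
z(25)+q(16): 41≡15 → p
c(2)+u(20): 22 → w

mikozrweuttekepw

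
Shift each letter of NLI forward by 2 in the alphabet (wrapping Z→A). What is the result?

PNK

N(13): 13+2=15 → P
L(11): 11+2=13 → N
I(8): 8+2=10 → K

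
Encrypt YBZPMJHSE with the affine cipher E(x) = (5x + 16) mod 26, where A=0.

GVLNYJZCK

Y(24): 5·24+16=136≡6 → G
B(1): 5·1+16=21 → V
Z(25): 5·25+16=141≡11 → L
P(15): 5·15+16=91≡13 → N
M(12): 5·12+16=76≡24 → Y
J(9): 5·9+16=61≡9 → J
H(7): 5·7+16=51≡25 → Z
S(18): 5·18+16=106≡2 → C
E(4): 5·4+16=36≡10 → K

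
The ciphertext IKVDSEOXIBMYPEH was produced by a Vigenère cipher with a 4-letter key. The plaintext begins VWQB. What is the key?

Subtract each crib letter from the matching ciphertext letter (mod 26):
I(8)−V(21)=-13≡13 → N
K(10)−W(22)=-12≡14 → O
V(21)−Q(16)=5 → F
D(3)−B(1)=2 → C

NOFC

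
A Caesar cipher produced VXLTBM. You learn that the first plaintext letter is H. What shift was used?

From the crib: V(21)−H(7)=14, so the shift is 14.

14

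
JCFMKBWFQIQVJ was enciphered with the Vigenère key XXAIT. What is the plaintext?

Repeat the key across the ciphertext: XXAITXXAITXXA
J(9)−X(23): -14≡12 → M
C(2)−X(23): -21≡5 → F
F(5)−A(0): 5 → F
M(12)−I(8): 4 → E
K(10)−T(19): -9≡17 → R
B(1)−X(23): -22≡4 → E
W(22)−X(23): -1≡25 → Z
F(5)−A(0): 5 → F
Q(16)−I(8): 8 → I
I(8)−T(19): -11≡15 → P
Q(16)−X(23): -7≡19 → T
V(21)−X(23): -2≡24 → Y
J(9)−A(0): 9 → J

MFFEREZFIPTYJ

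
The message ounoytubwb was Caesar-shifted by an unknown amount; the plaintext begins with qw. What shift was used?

From the crib: o(14)−q(16)=-2≡24, so the shift is 24.

24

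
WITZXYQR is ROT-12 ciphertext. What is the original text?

KWHNLMEF

W(22): 22−12=10 → K
I(8): 8−12=-4≡22 → W
T(19): 19−12=7 → H
Z(25): 25−12=13 → N
X(23): 23−12=11 → L
Y(24): 24−12=12 → M
Q(16): 16−12=4 → E
R(17): 17−12=5 → F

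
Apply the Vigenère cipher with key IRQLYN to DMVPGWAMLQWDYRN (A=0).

LDLAEJIDBBUQGID

Repeat the key across the message: IRQLYNIRQLYNIRQ
D(3)+I(8): 11 → L
M(12)+R(17): 29≡3 → D
V(21)+Q(16): 37≡11 → L
P(15)+L(11): 26≡0 → A
G(6)+Y(24): 30≡4 → E
W(22)+N(13): 35≡9 → J
A(0)+I(8): 8 → I
M(12)+R(17): 29≡3 → D
L(11)+Q(16): 27≡1 → B
Q(16)+L(11): 27≡1 → B
W(22)+Y(24): 46≡20 → U
D(3)+N(13): 16 → Q
Y(24)+I(8): 32≡6 → G
R(17)+R(17): 34≡8 → I
N(13)+Q(16): 29≡3 → D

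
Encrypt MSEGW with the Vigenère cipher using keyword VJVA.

Repeat the key across the message: VJVAV
M(12)+V(21): 33≡7 → H
S(18)+J(9): 27≡1 → B
E(4)+V(21): 25 → Z
G(6)+A(0): 6 → G
W(22)+V(21): 43≡17 → R

HBZGR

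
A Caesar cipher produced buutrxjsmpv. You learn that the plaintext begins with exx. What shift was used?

From the crib: b(1)−e(4)=-3≡23, so the shift is 23.

23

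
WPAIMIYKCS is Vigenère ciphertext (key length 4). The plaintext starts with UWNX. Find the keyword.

Subtract each crib letter from the matching ciphertext letter (mod 26):
W(22)−U(20)=2 → C
P(15)−W(22)=-7≡19 → T
A(0)−N(13)=-13≡13 → N
I(8)−X(23)=-15≡11 → L

CTNL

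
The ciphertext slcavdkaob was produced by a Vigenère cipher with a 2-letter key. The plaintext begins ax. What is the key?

Subtract each crib letter from the matching ciphertext letter (mod 26):
s(18)−a(0)=18 → s
l(11)−x(23)=-12≡14 → o

so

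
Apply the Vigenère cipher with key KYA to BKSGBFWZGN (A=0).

Repeat the key across the message: KYAKYAKYAK
B(1)+K(10): 11 → L
K(10)+Y(24): 34≡8 → I
S(18)+A(0): 18 → S
G(6)+K(10): 16 → Q
B(1)+Y(24): 25 → Z
F(5)+A(0): 5 → F
W(22)+K(10): 32≡6 → G
Z(25)+Y(24): 49≡23 → X
G(6)+A(0): 6 → G
N(13)+K(10): 23 → X

LISQZFGXGX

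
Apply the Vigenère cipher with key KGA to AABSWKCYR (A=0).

Repeat the key across the message: KGAKGAKGA
A(0)+K(10): 10 → K
A(0)+G(6): 6 → G
B(1)+A(0): 1 → B
S(18)+K(10): 28≡2 → C
W(22)+G(6): 28≡2 → C
K(10)+A(0): 10 → K
C(2)+K(10): 12 → M
Y(24)+G(6): 30≡4 → E
R(17)+A(0): 17 → R

KGBCCKMER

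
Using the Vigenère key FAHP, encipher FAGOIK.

Repeat the key across the message: FAHPFA
F(5)+F(5): 10 → K
A(0)+A(0): 0 → A
G(6)+H(7): 13 → N
O(14)+P(15): 29≡3 → D
I(8)+F(5): 13 → N
K(10)+A(0): 10 → K

KANDNK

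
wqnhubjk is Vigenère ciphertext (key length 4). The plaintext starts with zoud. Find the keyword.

xcte

Subtract each crib letter from the matching ciphertext letter (mod 26):
w(22)−z(25)=-3≡23 → x
q(16)−o(14)=2 → c
n(13)−u(20)=-7≡19 → t
h(7)−d(3)=4 → e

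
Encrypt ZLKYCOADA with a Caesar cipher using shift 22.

VHGUYKWZW

Z(25): 25+22=47≡21 → V
L(11): 11+22=33≡7 → H
K(10): 10+22=32≡6 → G
Y(24): 24+22=46≡20 → U
C(2): 2+22=24 → Y
O(14): 14+22=36≡10 → K
A(0): 0+22=22 → W
D(3): 3+22=25 → Z
A(0): 0+22=22 → W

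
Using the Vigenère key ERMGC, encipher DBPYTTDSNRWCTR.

Repeat the key across the message: ERMGCERMGCERMG
D(3)+E(4): 7 → H
B(1)+R(17): 18 → S
P(15)+M(12): 27≡1 → B
Y(24)+G(6): 30≡4 → E
T(19)+C(2): 21 → V
T(19)+E(4): 23 → X
D(3)+R(17): 20 → U
S(18)+M(12): 30≡4 → E
N(13)+G(6): 19 → T
R(17)+C(2): 19 → T
W(22)+E(4): 26≡0 → A
C(2)+R(17): 19 → T
T(19)+M(12): 31≡5 → F
R(17)+G(6): 23 → X

HSBEVXUETTATFX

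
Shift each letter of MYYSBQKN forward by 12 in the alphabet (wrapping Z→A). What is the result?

M(12): 12+12=24 → Y
Y(24): 24+12=36≡10 → K
Y(24): 24+12=36≡10 → K
S(18): 18+12=30≡4 → E
B(1): 1+12=13 → N
Q(16): 16+12=28≡2 → C
K(10): 10+12=22 → W
N(13): 13+12=25 → Z

YKKENCWZ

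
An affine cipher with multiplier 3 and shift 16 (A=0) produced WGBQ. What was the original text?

The inverse of 3 mod 26 is 9, since 3·9=27≡1. Apply D(y)=9·(y−16) mod 26:
W(22): 9·(22−16)=54≡2 → C
G(6): 9·(6−16)=-90≡14 → O
B(1): 9·(1−16)=-135≡21 → V
Q(16): 9·(16−16)=0 → A

COVA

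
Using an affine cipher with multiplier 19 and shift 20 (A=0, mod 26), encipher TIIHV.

T(19): 19·19+20=381≡17 → R
I(8): 19·8+20=172≡16 → Q
I(8): 19·8+20=172≡16 → Q
H(7): 19·7+20=153≡23 → X
V(21): 19·21+20=419≡3 → D

RQQXD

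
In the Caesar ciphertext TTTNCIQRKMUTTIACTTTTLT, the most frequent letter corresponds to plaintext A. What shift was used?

The most frequent ciphertext letter is T (appears 10 times).
T is position 19; A is position 0.
Shift = 19.

19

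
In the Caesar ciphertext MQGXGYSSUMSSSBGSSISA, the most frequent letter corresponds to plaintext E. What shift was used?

14

The most frequent ciphertext letter is S (appears 8 times).
S is position 18; E is position 4.
Shift = 14.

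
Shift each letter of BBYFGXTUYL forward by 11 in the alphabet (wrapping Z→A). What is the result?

MMJQRIEFJW

B(1): 1+11=12 → M
B(1): 1+11=12 → M
Y(24): 24+11=35≡9 → J
F(5): 5+11=16 → Q
G(6): 6+11=17 → R
X(23): 23+11=34≡8 → I
T(19): 19+11=30≡4 → E
U(20): 20+11=31≡5 → F
Y(24): 24+11=35≡9 → J
L(11): 11+11=22 → W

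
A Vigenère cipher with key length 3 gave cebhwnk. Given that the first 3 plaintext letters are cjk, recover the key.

Subtract each crib letter from the matching ciphertext letter (mod 26):
c(2)−c(2)=0 → a
e(4)−j(9)=-5≡21 → v
b(1)−k(10)=-9≡17 → r

avr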